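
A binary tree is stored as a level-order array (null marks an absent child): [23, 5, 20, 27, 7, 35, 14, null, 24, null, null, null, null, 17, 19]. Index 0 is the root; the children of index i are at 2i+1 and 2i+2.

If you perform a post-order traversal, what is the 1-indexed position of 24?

Post-order visits the left subtree, then the right subtree, then the node.
At 23: go left to 5.
  At 5: go left to 27.
    At 27: no left child.
    At 27: go right to 24.
      24 is a leaf — visit 24.
    Visit 27.
  At 5: go right to 7.
    7 is a leaf — visit 7.
  Visit 5.
At 23: go right to 20.
  At 20: go left to 35.
    35 is a leaf — visit 35.
  At 20: go right to 14.
    At 14: go left to 17.
      17 is a leaf — visit 17.
    At 14: go right to 19.
      19 is a leaf — visit 19.
    Visit 14.
  Visit 20.
Visit 23.
Full post-order sequence: 24, 27, 7, 5, 35, 17, 19, 14, 20, 23.

1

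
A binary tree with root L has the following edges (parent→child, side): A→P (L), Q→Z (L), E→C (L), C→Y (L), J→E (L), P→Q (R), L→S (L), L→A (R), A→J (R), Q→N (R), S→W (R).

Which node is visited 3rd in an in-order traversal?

L

In-order visits the left subtree, then the node, then the right subtree.
At L: go left to S.
  At S: no left child.
  Visit S.
  At S: go right to W.
    W is a leaf — visit W.
Visit L.
At L: go right to A.
  At A: go left to P.
    At P: no left child.
    Visit P.
    At P: go right to Q.
      At Q: go left to Z.
        Z is a leaf — visit Z.
      Visit Q.
      At Q: go right to N.
        N is a leaf — visit N.
  Visit A.
  At A: go right to J.
    At J: go left to E.
      At E: go left to C.
        At C: go left to Y.
          Y is a leaf — visit Y.
        Visit C.
        At C: no right child.
      Visit E.
      At E: no right child.
    Visit J.
    At J: no right child.
Full in-order sequence: S, W, L, P, Z, Q, N, A, Y, C, E, J.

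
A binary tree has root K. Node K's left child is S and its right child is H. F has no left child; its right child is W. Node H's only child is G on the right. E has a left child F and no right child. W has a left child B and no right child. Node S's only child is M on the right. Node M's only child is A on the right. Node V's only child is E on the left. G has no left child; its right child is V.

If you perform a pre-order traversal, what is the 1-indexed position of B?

11

Pre-order visits the node, then its left subtree, then its right subtree.
Visit K.
At K: go left to S.
  Visit S.
  At S: no left child.
  At S: go right to M.
    Visit M.
    At M: no left child.
    At M: go right to A.
      A is a leaf — visit A.
At K: go right to H.
  Visit H.
  At H: no left child.
  At H: go right to G.
    Visit G.
    At G: no left child.
    At G: go right to V.
      Visit V.
      At V: go left to E.
        Visit E.
        At E: go left to F.
          Visit F.
          At F: no left child.
          At F: go right to W.
            Visit W.
            At W: go left to B.
              B is a leaf — visit B.
            At W: no right child.
        At E: no right child.
      At V: no right child.
Full pre-order sequence: K, S, M, A, H, G, V, E, F, W, B.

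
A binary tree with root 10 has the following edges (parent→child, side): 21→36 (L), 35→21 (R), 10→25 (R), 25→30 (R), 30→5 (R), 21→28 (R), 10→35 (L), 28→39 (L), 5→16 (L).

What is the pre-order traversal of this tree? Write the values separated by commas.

Pre-order visits the node, then its left subtree, then its right subtree.
Visit 10.
At 10: go left to 35.
  Visit 35.
  At 35: no left child.
  At 35: go right to 21.
    Visit 21.
    At 21: go left to 36.
      36 is a leaf — visit 36.
    At 21: go right to 28.
      Visit 28.
      At 28: go left to 39.
        39 is a leaf — visit 39.
      At 28: no right child.
At 10: go right to 25.
  Visit 25.
  At 25: no left child.
  At 25: go right to 30.
    Visit 30.
    At 30: no left child.
    At 30: go right to 5.
      Visit 5.
      At 5: go left to 16.
        16 is a leaf — visit 16.
      At 5: no right child.

10, 35, 21, 36, 28, 39, 25, 30, 5, 16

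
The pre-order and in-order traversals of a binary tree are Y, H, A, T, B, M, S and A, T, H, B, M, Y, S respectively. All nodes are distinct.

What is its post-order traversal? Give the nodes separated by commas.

T, A, M, B, H, S, Y

The first element of pre-order is the root; it splits in-order into left and right subtrees.
Root Y: left subtree has 5 nodes {A, T, H, B, M}, right has 1 {S}.
  Root H: left subtree has 2 nodes {A, T}, right has 2 {B, M}.
    Root A: left subtree has 0 nodes { }, right has 1 {T}.
    Root B: left subtree has 0 nodes { }, right has 1 {M}.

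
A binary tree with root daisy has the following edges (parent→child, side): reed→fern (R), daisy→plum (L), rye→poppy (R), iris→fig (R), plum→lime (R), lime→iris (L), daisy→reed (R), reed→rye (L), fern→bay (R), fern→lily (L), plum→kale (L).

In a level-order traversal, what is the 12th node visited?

Level-order visits nodes level by level from the root, left to right within each level.
Level 0: daisy
Level 1: plum, reed
Level 2: kale, lime, rye, fern
Level 3: iris, poppy, lily, bay
Level 4: fig
Full level-order sequence: daisy, plum, reed, kale, lime, rye, fern, iris, poppy, lily, bay, fig.

fig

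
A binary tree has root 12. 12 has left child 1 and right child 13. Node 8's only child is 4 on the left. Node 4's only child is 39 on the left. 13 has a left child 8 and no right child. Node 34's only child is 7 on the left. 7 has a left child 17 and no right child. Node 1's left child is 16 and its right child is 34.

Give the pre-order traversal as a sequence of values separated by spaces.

12 1 16 34 7 17 13 8 4 39

Pre-order visits the node, then its left subtree, then its right subtree.
Visit 12.
At 12: go left to 1.
  Visit 1.
  At 1: go left to 16.
    16 is a leaf — visit 16.
  At 1: go right to 34.
    Visit 34.
    At 34: go left to 7.
      Visit 7.
      At 7: go left to 17.
        17 is a leaf — visit 17.
      At 7: no right child.
    At 34: no right child.
At 12: go right to 13.
  Visit 13.
  At 13: go left to 8.
    Visit 8.
    At 8: go left to 4.
      Visit 4.
      At 4: go left to 39.
        39 is a leaf — visit 39.
      At 4: no right child.
    At 8: no right child.
  At 13: no right child.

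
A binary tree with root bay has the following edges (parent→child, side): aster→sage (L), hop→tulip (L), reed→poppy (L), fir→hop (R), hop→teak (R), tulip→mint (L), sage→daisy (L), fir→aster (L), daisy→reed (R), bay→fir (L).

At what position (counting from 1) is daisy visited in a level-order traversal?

Level-order visits nodes level by level from the root, left to right within each level.
Level 0: bay
Level 1: fir
Level 2: aster, hop
Level 3: sage, tulip, teak
Level 4: daisy, mint
Level 5: reed
Level 6: poppy
Full level-order sequence: bay, fir, aster, hop, sage, tulip, teak, daisy, mint, reed, poppy.

8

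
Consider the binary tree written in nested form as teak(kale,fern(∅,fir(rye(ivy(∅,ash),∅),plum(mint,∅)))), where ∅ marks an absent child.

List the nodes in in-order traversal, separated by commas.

In-order visits the left subtree, then the node, then the right subtree.
At teak: go left to kale.
  kale is a leaf — visit kale.
Visit teak.
At teak: go right to fern.
  At fern: no left child.
  Visit fern.
  At fern: go right to fir.
    At fir: go left to rye.
      At rye: go left to ivy.
        At ivy: no left child.
        Visit ivy.
        At ivy: go right to ash.
          ash is a leaf — visit ash.
      Visit rye.
      At rye: no right child.
    Visit fir.
    At fir: go right to plum.
      At plum: go left to mint.
        mint is a leaf — visit mint.
      Visit plum.
      At plum: no right child.

kale, teak, fern, ivy, ash, rye, fir, mint, plum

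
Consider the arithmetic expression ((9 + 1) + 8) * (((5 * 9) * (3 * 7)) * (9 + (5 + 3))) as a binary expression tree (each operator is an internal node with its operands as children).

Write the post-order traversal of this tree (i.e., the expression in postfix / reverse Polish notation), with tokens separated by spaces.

Post-order on an expression tree gives postfix notation: for each operator, emit left operand, right operand, then the operator.

9 1 + 8 + 5 9 * 3 7 * * 9 5 3 + + * *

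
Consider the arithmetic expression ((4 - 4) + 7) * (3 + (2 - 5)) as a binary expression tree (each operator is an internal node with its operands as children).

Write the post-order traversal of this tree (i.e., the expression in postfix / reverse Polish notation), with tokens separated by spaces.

Post-order on an expression tree gives postfix notation: for each operator, emit left operand, right operand, then the operator.

4 4 - 7 + 3 2 5 - + *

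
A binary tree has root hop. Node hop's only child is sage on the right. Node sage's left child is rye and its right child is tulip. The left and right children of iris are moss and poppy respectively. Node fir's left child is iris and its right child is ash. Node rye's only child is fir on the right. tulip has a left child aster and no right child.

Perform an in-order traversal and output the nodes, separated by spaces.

hop rye moss iris poppy fir ash sage aster tulip

In-order visits the left subtree, then the node, then the right subtree.
At hop: no left child.
Visit hop.
At hop: go right to sage.
  At sage: go left to rye.
    At rye: no left child.
    Visit rye.
    At rye: go right to fir.
      At fir: go left to iris.
        At iris: go left to moss.
          moss is a leaf — visit moss.
        Visit iris.
        At iris: go right to poppy.
          poppy is a leaf — visit poppy.
      Visit fir.
      At fir: go right to ash.
        ash is a leaf — visit ash.
  Visit sage.
  At sage: go right to tulip.
    At tulip: go left to aster.
      aster is a leaf — visit aster.
    Visit tulip.
    At tulip: no right child.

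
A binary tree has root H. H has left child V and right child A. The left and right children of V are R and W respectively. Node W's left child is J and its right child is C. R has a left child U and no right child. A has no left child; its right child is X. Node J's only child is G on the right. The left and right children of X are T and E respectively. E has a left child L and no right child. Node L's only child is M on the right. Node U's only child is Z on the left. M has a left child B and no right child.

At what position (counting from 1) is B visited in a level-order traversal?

16

Level-order visits nodes level by level from the root, left to right within each level.
Level 0: H
Level 1: V, A
Level 2: R, W, X
Level 3: U, J, C, T, E
Level 4: Z, G, L
Level 5: M
Level 6: B
Full level-order sequence: H, V, A, R, W, X, U, J, C, T, E, Z, G, L, M, B.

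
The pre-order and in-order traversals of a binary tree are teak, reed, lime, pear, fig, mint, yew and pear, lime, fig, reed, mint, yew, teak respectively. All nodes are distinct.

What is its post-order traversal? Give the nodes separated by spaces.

The first element of pre-order is the root; it splits in-order into left and right subtrees.
Root teak: left subtree has 6 nodes {pear, lime, fig, reed, mint, yew}, right has 0 { }.
  Root reed: left subtree has 3 nodes {pear, lime, fig}, right has 2 {mint, yew}.
    Root lime: left subtree has 1 node {pear}, right has 1 {fig}.
    Root mint: left subtree has 0 nodes { }, right has 1 {yew}.

pear fig lime yew mint reed teak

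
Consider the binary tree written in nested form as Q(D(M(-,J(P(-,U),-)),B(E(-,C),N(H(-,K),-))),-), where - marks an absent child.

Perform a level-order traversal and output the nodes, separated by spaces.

Q D M B J E N P C H U K

Level-order visits nodes level by level from the root, left to right within each level.
Level 0: Q
Level 1: D
Level 2: M, B
Level 3: J, E, N
Level 4: P, C, H
Level 5: U, K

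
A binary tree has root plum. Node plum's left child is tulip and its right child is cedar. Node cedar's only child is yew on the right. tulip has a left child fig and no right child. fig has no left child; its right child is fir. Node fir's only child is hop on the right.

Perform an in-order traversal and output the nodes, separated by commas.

In-order visits the left subtree, then the node, then the right subtree.
At plum: go left to tulip.
  At tulip: go left to fig.
    At fig: no left child.
    Visit fig.
    At fig: go right to fir.
      At fir: no left child.
      Visit fir.
      At fir: go right to hop.
        hop is a leaf — visit hop.
  Visit tulip.
  At tulip: no right child.
Visit plum.
At plum: go right to cedar.
  At cedar: no left child.
  Visit cedar.
  At cedar: go right to yew.
    yew is a leaf — visit yew.

fig, fir, hop, tulip, plum, cedar, yew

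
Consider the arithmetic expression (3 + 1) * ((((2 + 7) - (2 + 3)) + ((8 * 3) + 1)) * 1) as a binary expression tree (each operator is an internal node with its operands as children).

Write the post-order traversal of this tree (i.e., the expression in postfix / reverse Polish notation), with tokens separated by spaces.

3 1 + 2 7 + 2 3 + - 8 3 * 1 + + 1 * *

Post-order on an expression tree gives postfix notation: for each operator, emit left operand, right operand, then the operator.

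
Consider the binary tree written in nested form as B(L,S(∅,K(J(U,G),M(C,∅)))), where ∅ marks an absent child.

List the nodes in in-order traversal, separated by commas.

L, B, S, U, J, G, K, C, M

In-order visits the left subtree, then the node, then the right subtree.
At B: go left to L.
  L is a leaf — visit L.
Visit B.
At B: go right to S.
  At S: no left child.
  Visit S.
  At S: go right to K.
    At K: go left to J.
      At J: go left to U.
        U is a leaf — visit U.
      Visit J.
      At J: go right to G.
        G is a leaf — visit G.
    Visit K.
    At K: go right to M.
      At M: go left to C.
        C is a leaf — visit C.
      Visit M.
      At M: no right child.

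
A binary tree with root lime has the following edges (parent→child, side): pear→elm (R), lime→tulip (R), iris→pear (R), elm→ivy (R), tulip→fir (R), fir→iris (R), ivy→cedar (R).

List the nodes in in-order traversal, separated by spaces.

lime tulip fir iris pear elm ivy cedar

In-order visits the left subtree, then the node, then the right subtree.
At lime: no left child.
Visit lime.
At lime: go right to tulip.
  At tulip: no left child.
  Visit tulip.
  At tulip: go right to fir.
    At fir: no left child.
    Visit fir.
    At fir: go right to iris.
      At iris: no left child.
      Visit iris.
      At iris: go right to pear.
        At pear: no left child.
        Visit pear.
        At pear: go right to elm.
          At elm: no left child.
          Visit elm.
          At elm: go right to ivy.
            At ivy: no left child.
            Visit ivy.
            At ivy: go right to cedar.
              cedar is a leaf — visit cedar.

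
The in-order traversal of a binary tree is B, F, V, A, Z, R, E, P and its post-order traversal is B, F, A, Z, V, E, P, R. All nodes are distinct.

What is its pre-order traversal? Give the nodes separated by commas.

R, V, F, B, Z, A, P, E

The last element of post-order is the root; it splits in-order into left and right subtrees.
Root R: left subtree has 5 nodes {B, F, V, A, Z}, right has 2 {E, P}.
  Root V: left subtree has 2 nodes {B, F}, right has 2 {A, Z}.
    Root F: left subtree has 1 node {B}, right has 0 { }.
    Root Z: left subtree has 1 node {A}, right has 0 { }.
  Root P: left subtree has 1 node {E}, right has 0 { }.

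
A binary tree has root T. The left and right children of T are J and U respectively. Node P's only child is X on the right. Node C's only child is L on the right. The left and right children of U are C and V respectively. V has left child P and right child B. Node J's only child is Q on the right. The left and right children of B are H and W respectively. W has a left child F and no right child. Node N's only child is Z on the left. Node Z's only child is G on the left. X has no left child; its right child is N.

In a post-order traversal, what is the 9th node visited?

Post-order visits the left subtree, then the right subtree, then the node.
At T: go left to J.
  At J: no left child.
  At J: go right to Q.
    Q is a leaf — visit Q.
  Visit J.
At T: go right to U.
  At U: go left to C.
    At C: no left child.
    At C: go right to L.
      L is a leaf — visit L.
    Visit C.
  At U: go right to V.
    At V: go left to P.
      At P: no left child.
      At P: go right to X.
        At X: no left child.
        At X: go right to N.
          At N: go left to Z.
            At Z: go left to G.
              G is a leaf — visit G.
            At Z: no right child.
            Visit Z.
          At N: no right child.
          Visit N.
        Visit X.
      Visit P.
    At V: go right to B.
      At B: go left to H.
        H is a leaf — visit H.
      At B: go right to W.
        At W: go left to F.
          F is a leaf — visit F.
        At W: no right child.
        Visit W.
      Visit B.
    Visit V.
  Visit U.
Visit T.
Full post-order sequence: Q, J, L, C, G, Z, N, X, P, H, F, W, B, V, U, T.

P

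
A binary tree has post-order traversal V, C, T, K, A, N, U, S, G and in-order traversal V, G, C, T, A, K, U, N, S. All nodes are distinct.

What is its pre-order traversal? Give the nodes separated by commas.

G, V, S, U, A, T, C, K, N

The last element of post-order is the root; it splits in-order into left and right subtrees.
Root G: left subtree has 1 node {V}, right has 7 {C, T, A, K, U, N, S}.
  Root S: left subtree has 6 nodes {C, T, A, K, U, N}, right has 0 { }.
    Root U: left subtree has 4 nodes {C, T, A, K}, right has 1 {N}.
      Root A: left subtree has 2 nodes {C, T}, right has 1 {K}.
        Root T: left subtree has 1 node {C}, right has 0 { }.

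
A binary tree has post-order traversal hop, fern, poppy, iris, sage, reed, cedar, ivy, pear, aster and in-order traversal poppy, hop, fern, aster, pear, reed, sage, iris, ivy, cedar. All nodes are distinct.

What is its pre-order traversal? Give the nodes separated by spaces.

aster poppy fern hop pear ivy reed sage iris cedar

The last element of post-order is the root; it splits in-order into left and right subtrees.
Root aster: left subtree has 3 nodes {poppy, hop, fern}, right has 6 {pear, reed, sage, iris, ivy, cedar}.
  Root poppy: left subtree has 0 nodes { }, right has 2 {hop, fern}.
    Root fern: left subtree has 1 node {hop}, right has 0 { }.
  Root pear: left subtree has 0 nodes { }, right has 5 {reed, sage, iris, ivy, cedar}.
    Root ivy: left subtree has 3 nodes {reed, sage, iris}, right has 1 {cedar}.
      Root reed: left subtree has 0 nodes { }, right has 2 {sage, iris}.
        Root sage: left subtree has 0 nodes { }, right has 1 {iris}.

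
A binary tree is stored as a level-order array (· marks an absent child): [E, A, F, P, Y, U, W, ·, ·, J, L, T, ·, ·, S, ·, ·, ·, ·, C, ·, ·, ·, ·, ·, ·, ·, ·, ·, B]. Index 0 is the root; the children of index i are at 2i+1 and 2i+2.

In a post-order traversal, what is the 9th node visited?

Post-order visits the left subtree, then the right subtree, then the node.
At E: go left to A.
  At A: go left to P.
    P is a leaf — visit P.
  At A: go right to Y.
    At Y: go left to J.
      At J: go left to C.
        C is a leaf — visit C.
      At J: no right child.
      Visit J.
    At Y: go right to L.
      L is a leaf — visit L.
    Visit Y.
  Visit A.
At E: go right to F.
  At F: go left to U.
    At U: go left to T.
      T is a leaf — visit T.
    At U: no right child.
    Visit U.
  At F: go right to W.
    At W: no left child.
    At W: go right to S.
      At S: go left to B.
        B is a leaf — visit B.
      At S: no right child.
      Visit S.
    Visit W.
  Visit F.
Visit E.
Full post-order sequence: P, C, J, L, Y, A, T, U, B, S, W, F, E.

B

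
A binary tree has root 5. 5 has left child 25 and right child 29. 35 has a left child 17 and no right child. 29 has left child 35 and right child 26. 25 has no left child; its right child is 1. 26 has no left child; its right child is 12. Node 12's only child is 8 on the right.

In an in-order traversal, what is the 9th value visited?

In-order visits the left subtree, then the node, then the right subtree.
At 5: go left to 25.
  At 25: no left child.
  Visit 25.
  At 25: go right to 1.
    1 is a leaf — visit 1.
Visit 5.
At 5: go right to 29.
  At 29: go left to 35.
    At 35: go left to 17.
      17 is a leaf — visit 17.
    Visit 35.
    At 35: no right child.
  Visit 29.
  At 29: go right to 26.
    At 26: no left child.
    Visit 26.
    At 26: go right to 12.
      At 12: no left child.
      Visit 12.
      At 12: go right to 8.
        8 is a leaf — visit 8.
Full in-order sequence: 25, 1, 5, 17, 35, 29, 26, 12, 8.

8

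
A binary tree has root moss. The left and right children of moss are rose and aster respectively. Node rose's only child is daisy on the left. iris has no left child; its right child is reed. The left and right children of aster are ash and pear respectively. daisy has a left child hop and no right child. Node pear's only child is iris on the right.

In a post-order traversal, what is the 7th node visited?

pear

Post-order visits the left subtree, then the right subtree, then the node.
At moss: go left to rose.
  At rose: go left to daisy.
    At daisy: go left to hop.
      hop is a leaf — visit hop.
    At daisy: no right child.
    Visit daisy.
  At rose: no right child.
  Visit rose.
At moss: go right to aster.
  At aster: go left to ash.
    ash is a leaf — visit ash.
  At aster: go right to pear.
    At pear: no left child.
    At pear: go right to iris.
      At iris: no left child.
      At iris: go right to reed.
        reed is a leaf — visit reed.
      Visit iris.
    Visit pear.
  Visit aster.
Visit moss.
Full post-order sequence: hop, daisy, rose, ash, reed, iris, pear, aster, moss.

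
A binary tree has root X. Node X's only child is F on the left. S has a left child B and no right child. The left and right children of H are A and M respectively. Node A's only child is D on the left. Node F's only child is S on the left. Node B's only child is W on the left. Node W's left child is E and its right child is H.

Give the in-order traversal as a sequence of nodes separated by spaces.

In-order visits the left subtree, then the node, then the right subtree.
At X: go left to F.
  At F: go left to S.
    At S: go left to B.
      At B: go left to W.
        At W: go left to E.
          E is a leaf — visit E.
        Visit W.
        At W: go right to H.
          At H: go left to A.
            At A: go left to D.
              D is a leaf — visit D.
            Visit A.
            At A: no right child.
          Visit H.
          At H: go right to M.
            M is a leaf — visit M.
      Visit B.
      At B: no right child.
    Visit S.
    At S: no right child.
  Visit F.
  At F: no right child.
Visit X.
At X: no right child.

E W D A H M B S F X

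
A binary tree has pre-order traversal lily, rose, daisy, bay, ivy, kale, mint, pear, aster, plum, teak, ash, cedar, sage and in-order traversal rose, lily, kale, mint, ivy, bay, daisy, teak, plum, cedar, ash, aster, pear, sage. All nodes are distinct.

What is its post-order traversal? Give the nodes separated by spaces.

The first element of pre-order is the root; it splits in-order into left and right subtrees.
Root lily: left subtree has 1 node {rose}, right has 12 {kale, mint, ivy, bay, daisy, teak, plum, cedar, ash, aster, pear, sage}.
  Root daisy: left subtree has 4 nodes {kale, mint, ivy, bay}, right has 7 {teak, plum, cedar, ash, aster, pear, sage}.
    Root bay: left subtree has 3 nodes {kale, mint, ivy}, right has 0 { }.
      Root ivy: left subtree has 2 nodes {kale, mint}, right has 0 { }.
        Root kale: left subtree has 0 nodes { }, right has 1 {mint}.
    Root pear: left subtree has 5 nodes {teak, plum, cedar, ash, aster}, right has 1 {sage}.
      Root aster: left subtree has 4 nodes {teak, plum, cedar, ash}, right has 0 { }.
        Root plum: left subtree has 1 node {teak}, right has 2 {cedar, ash}.
          Root ash: left subtree has 1 node {cedar}, right has 0 { }.

rose mint kale ivy bay teak cedar ash plum aster sage pear daisy lily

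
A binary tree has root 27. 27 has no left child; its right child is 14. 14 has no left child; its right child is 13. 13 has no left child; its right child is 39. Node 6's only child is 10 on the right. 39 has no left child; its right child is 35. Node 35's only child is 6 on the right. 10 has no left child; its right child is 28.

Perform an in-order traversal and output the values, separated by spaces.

27 14 13 39 35 6 10 28

In-order visits the left subtree, then the node, then the right subtree.
At 27: no left child.
Visit 27.
At 27: go right to 14.
  At 14: no left child.
  Visit 14.
  At 14: go right to 13.
    At 13: no left child.
    Visit 13.
    At 13: go right to 39.
      At 39: no left child.
      Visit 39.
      At 39: go right to 35.
        At 35: no left child.
        Visit 35.
        At 35: go right to 6.
          At 6: no left child.
          Visit 6.
          At 6: go right to 10.
            At 10: no left child.
            Visit 10.
            At 10: go right to 28.
              28 is a leaf — visit 28.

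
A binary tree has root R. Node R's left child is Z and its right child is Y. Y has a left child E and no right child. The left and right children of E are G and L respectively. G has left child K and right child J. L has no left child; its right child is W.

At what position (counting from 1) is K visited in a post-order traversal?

2

Post-order visits the left subtree, then the right subtree, then the node.
At R: go left to Z.
  Z is a leaf — visit Z.
At R: go right to Y.
  At Y: go left to E.
    At E: go left to G.
      At G: go left to K.
        K is a leaf — visit K.
      At G: go right to J.
        J is a leaf — visit J.
      Visit G.
    At E: go right to L.
      At L: no left child.
      At L: go right to W.
        W is a leaf — visit W.
      Visit L.
    Visit E.
  At Y: no right child.
  Visit Y.
Visit R.
Full post-order sequence: Z, K, J, G, W, L, E, Y, R.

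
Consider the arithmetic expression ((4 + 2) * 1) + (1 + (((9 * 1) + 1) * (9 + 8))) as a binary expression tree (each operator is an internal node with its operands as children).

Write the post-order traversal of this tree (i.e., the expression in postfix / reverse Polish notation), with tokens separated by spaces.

Post-order on an expression tree gives postfix notation: for each operator, emit left operand, right operand, then the operator.

4 2 + 1 * 1 9 1 * 1 + 9 8 + * + +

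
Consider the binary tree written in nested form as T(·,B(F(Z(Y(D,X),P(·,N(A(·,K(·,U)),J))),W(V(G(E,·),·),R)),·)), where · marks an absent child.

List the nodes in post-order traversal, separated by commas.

D, X, Y, U, K, A, J, N, P, Z, E, G, V, R, W, F, B, T

Post-order visits the left subtree, then the right subtree, then the node.
At T: no left child.
At T: go right to B.
  At B: go left to F.
    At F: go left to Z.
      At Z: go left to Y.
        At Y: go left to D.
          D is a leaf — visit D.
        At Y: go right to X.
          X is a leaf — visit X.
        Visit Y.
      At Z: go right to P.
        At P: no left child.
        At P: go right to N.
          At N: go left to A.
            At A: no left child.
            At A: go right to K.
              At K: no left child.
              At K: go right to U.
                U is a leaf — visit U.
              Visit K.
            Visit A.
          At N: go right to J.
            J is a leaf — visit J.
          Visit N.
        Visit P.
      Visit Z.
    At F: go right to W.
      At W: go left to V.
        At V: go left to G.
          At G: go left to E.
            E is a leaf — visit E.
          At G: no right child.
          Visit G.
        At V: no right child.
        Visit V.
      At W: go right to R.
        R is a leaf — visit R.
      Visit W.
    Visit F.
  At B: no right child.
  Visit B.
Visit T.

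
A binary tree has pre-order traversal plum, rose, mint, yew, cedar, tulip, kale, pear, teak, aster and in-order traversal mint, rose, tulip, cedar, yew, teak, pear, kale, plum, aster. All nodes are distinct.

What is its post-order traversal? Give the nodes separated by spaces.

The first element of pre-order is the root; it splits in-order into left and right subtrees.
Root plum: left subtree has 8 nodes {mint, rose, tulip, cedar, yew, teak, pear, kale}, right has 1 {aster}.
  Root rose: left subtree has 1 node {mint}, right has 6 {tulip, cedar, yew, teak, pear, kale}.
    Root yew: left subtree has 2 nodes {tulip, cedar}, right has 3 {teak, pear, kale}.
      Root cedar: left subtree has 1 node {tulip}, right has 0 { }.
      Root kale: left subtree has 2 nodes {teak, pear}, right has 0 { }.
        Root pear: left subtree has 1 node {teak}, right has 0 { }.

mint tulip cedar teak pear kale yew rose aster plum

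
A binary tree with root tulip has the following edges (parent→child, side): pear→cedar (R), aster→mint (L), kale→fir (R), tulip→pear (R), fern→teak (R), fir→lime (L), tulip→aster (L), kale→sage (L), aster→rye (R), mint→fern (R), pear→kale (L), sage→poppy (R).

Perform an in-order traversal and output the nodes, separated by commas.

mint, fern, teak, aster, rye, tulip, sage, poppy, kale, lime, fir, pear, cedar

In-order visits the left subtree, then the node, then the right subtree.
At tulip: go left to aster.
  At aster: go left to mint.
    At mint: no left child.
    Visit mint.
    At mint: go right to fern.
      At fern: no left child.
      Visit fern.
      At fern: go right to teak.
        teak is a leaf — visit teak.
  Visit aster.
  At aster: go right to rye.
    rye is a leaf — visit rye.
Visit tulip.
At tulip: go right to pear.
  At pear: go left to kale.
    At kale: go left to sage.
      At sage: no left child.
      Visit sage.
      At sage: go right to poppy.
        poppy is a leaf — visit poppy.
    Visit kale.
    At kale: go right to fir.
      At fir: go left to lime.
        lime is a leaf — visit lime.
      Visit fir.
      At fir: no right child.
  Visit pear.
  At pear: go right to cedar.
    cedar is a leaf — visit cedar.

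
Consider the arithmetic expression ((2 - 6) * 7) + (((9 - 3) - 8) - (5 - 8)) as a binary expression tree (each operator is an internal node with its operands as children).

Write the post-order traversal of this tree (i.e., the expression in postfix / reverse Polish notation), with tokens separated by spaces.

Post-order on an expression tree gives postfix notation: for each operator, emit left operand, right operand, then the operator.

2 6 - 7 * 9 3 - 8 - 5 8 - - +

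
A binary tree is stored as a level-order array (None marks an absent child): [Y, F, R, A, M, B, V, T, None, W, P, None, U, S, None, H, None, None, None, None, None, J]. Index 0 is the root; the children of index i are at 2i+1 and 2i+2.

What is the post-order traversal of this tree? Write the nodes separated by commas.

Post-order visits the left subtree, then the right subtree, then the node.
At Y: go left to F.
  At F: go left to A.
    At A: go left to T.
      At T: go left to H.
        H is a leaf — visit H.
      At T: no right child.
      Visit T.
    At A: no right child.
    Visit A.
  At F: go right to M.
    At M: go left to W.
      W is a leaf — visit W.
    At M: go right to P.
      At P: go left to J.
        J is a leaf — visit J.
      At P: no right child.
      Visit P.
    Visit M.
  Visit F.
At Y: go right to R.
  At R: go left to B.
    At B: no left child.
    At B: go right to U.
      U is a leaf — visit U.
    Visit B.
  At R: go right to V.
    At V: go left to S.
      S is a leaf — visit S.
    At V: no right child.
    Visit V.
  Visit R.
Visit Y.

H, T, A, W, J, P, M, F, U, B, S, V, R, Y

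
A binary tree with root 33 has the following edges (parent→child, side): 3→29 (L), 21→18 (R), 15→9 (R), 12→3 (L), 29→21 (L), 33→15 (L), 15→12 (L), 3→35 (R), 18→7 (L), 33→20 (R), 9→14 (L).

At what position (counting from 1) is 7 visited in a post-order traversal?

1

Post-order visits the left subtree, then the right subtree, then the node.
At 33: go left to 15.
  At 15: go left to 12.
    At 12: go left to 3.
      At 3: go left to 29.
        At 29: go left to 21.
          At 21: no left child.
          At 21: go right to 18.
            At 18: go left to 7.
              7 is a leaf — visit 7.
            At 18: no right child.
            Visit 18.
          Visit 21.
        At 29: no right child.
        Visit 29.
      At 3: go right to 35.
        35 is a leaf — visit 35.
      Visit 3.
    At 12: no right child.
    Visit 12.
  At 15: go right to 9.
    At 9: go left to 14.
      14 is a leaf — visit 14.
    At 9: no right child.
    Visit 9.
  Visit 15.
At 33: go right to 20.
  20 is a leaf — visit 20.
Visit 33.
Full post-order sequence: 7, 18, 21, 29, 35, 3, 12, 14, 9, 15, 20, 33.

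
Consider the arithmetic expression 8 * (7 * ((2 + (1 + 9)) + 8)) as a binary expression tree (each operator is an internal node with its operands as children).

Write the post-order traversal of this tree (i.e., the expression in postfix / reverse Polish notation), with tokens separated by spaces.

Post-order on an expression tree gives postfix notation: for each operator, emit left operand, right operand, then the operator.

8 7 2 1 9 + + 8 + * *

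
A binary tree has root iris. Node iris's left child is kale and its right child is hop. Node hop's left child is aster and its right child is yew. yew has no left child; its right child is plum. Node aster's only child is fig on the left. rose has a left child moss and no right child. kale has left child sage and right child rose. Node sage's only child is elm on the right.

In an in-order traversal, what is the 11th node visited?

plum

In-order visits the left subtree, then the node, then the right subtree.
At iris: go left to kale.
  At kale: go left to sage.
    At sage: no left child.
    Visit sage.
    At sage: go right to elm.
      elm is a leaf — visit elm.
  Visit kale.
  At kale: go right to rose.
    At rose: go left to moss.
      moss is a leaf — visit moss.
    Visit rose.
    At rose: no right child.
Visit iris.
At iris: go right to hop.
  At hop: go left to aster.
    At aster: go left to fig.
      fig is a leaf — visit fig.
    Visit aster.
    At aster: no right child.
  Visit hop.
  At hop: go right to yew.
    At yew: no left child.
    Visit yew.
    At yew: go right to plum.
      plum is a leaf — visit plum.
Full in-order sequence: sage, elm, kale, moss, rose, iris, fig, aster, hop, yew, plum.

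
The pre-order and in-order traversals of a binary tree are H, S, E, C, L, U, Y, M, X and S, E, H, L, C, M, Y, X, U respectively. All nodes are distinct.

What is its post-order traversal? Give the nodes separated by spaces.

The first element of pre-order is the root; it splits in-order into left and right subtrees.
Root H: left subtree has 2 nodes {S, E}, right has 6 {L, C, M, Y, X, U}.
  Root S: left subtree has 0 nodes { }, right has 1 {E}.
  Root C: left subtree has 1 node {L}, right has 4 {M, Y, X, U}.
    Root U: left subtree has 3 nodes {M, Y, X}, right has 0 { }.
      Root Y: left subtree has 1 node {M}, right has 1 {X}.

E S L M X Y U C H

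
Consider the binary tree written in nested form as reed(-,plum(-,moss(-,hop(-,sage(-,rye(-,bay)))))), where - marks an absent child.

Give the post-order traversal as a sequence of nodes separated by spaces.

bay rye sage hop moss plum reed

Post-order visits the left subtree, then the right subtree, then the node.
At reed: no left child.
At reed: go right to plum.
  At plum: no left child.
  At plum: go right to moss.
    At moss: no left child.
    At moss: go right to hop.
      At hop: no left child.
      At hop: go right to sage.
        At sage: no left child.
        At sage: go right to rye.
          At rye: no left child.
          At rye: go right to bay.
            bay is a leaf — visit bay.
          Visit rye.
        Visit sage.
      Visit hop.
    Visit moss.
  Visit plum.
Visit reed.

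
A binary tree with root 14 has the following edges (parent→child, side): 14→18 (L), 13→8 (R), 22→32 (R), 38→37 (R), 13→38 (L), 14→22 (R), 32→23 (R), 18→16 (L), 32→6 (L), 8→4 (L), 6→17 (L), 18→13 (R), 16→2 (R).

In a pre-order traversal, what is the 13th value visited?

Pre-order visits the node, then its left subtree, then its right subtree.
Visit 14.
At 14: go left to 18.
  Visit 18.
  At 18: go left to 16.
    Visit 16.
    At 16: no left child.
    At 16: go right to 2.
      2 is a leaf — visit 2.
  At 18: go right to 13.
    Visit 13.
    At 13: go left to 38.
      Visit 38.
      At 38: no left child.
      At 38: go right to 37.
        37 is a leaf — visit 37.
    At 13: go right to 8.
      Visit 8.
      At 8: go left to 4.
        4 is a leaf — visit 4.
      At 8: no right child.
At 14: go right to 22.
  Visit 22.
  At 22: no left child.
  At 22: go right to 32.
    Visit 32.
    At 32: go left to 6.
      Visit 6.
      At 6: go left to 17.
        17 is a leaf — visit 17.
      At 6: no right child.
    At 32: go right to 23.
      23 is a leaf — visit 23.
Full pre-order sequence: 14, 18, 16, 2, 13, 38, 37, 8, 4, 22, 32, 6, 17, 23.

17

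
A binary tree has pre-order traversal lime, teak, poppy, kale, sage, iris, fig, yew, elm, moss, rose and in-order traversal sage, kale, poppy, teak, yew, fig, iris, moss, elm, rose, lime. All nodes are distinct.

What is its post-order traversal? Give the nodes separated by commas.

The first element of pre-order is the root; it splits in-order into left and right subtrees.
Root lime: left subtree has 10 nodes {sage, kale, poppy, teak, yew, fig, iris, moss, elm, rose}, right has 0 { }.
  Root teak: left subtree has 3 nodes {sage, kale, poppy}, right has 6 {yew, fig, iris, moss, elm, rose}.
    Root poppy: left subtree has 2 nodes {sage, kale}, right has 0 { }.
      Root kale: left subtree has 1 node {sage}, right has 0 { }.
    Root iris: left subtree has 2 nodes {yew, fig}, right has 3 {moss, elm, rose}.
      Root fig: left subtree has 1 node {yew}, right has 0 { }.
      Root elm: left subtree has 1 node {moss}, right has 1 {rose}.

sage, kale, poppy, yew, fig, moss, rose, elm, iris, teak, lime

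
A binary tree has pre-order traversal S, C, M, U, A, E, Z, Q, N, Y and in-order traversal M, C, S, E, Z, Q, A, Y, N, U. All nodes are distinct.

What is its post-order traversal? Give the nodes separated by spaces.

M C Q Z E Y N A U S

The first element of pre-order is the root; it splits in-order into left and right subtrees.
Root S: left subtree has 2 nodes {M, C}, right has 7 {E, Z, Q, A, Y, N, U}.
  Root C: left subtree has 1 node {M}, right has 0 { }.
  Root U: left subtree has 6 nodes {E, Z, Q, A, Y, N}, right has 0 { }.
    Root A: left subtree has 3 nodes {E, Z, Q}, right has 2 {Y, N}.
      Root E: left subtree has 0 nodes { }, right has 2 {Z, Q}.
        Root Z: left subtree has 0 nodes { }, right has 1 {Q}.
      Root N: left subtree has 1 node {Y}, right has 0 { }.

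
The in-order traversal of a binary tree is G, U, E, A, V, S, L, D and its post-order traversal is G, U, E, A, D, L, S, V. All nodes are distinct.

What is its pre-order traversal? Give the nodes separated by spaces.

The last element of post-order is the root; it splits in-order into left and right subtrees.
Root V: left subtree has 4 nodes {G, U, E, A}, right has 3 {S, L, D}.
  Root A: left subtree has 3 nodes {G, U, E}, right has 0 { }.
    Root E: left subtree has 2 nodes {G, U}, right has 0 { }.
      Root U: left subtree has 1 node {G}, right has 0 { }.
  Root S: left subtree has 0 nodes { }, right has 2 {L, D}.
    Root L: left subtree has 0 nodes { }, right has 1 {D}.

V A E U G S L D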